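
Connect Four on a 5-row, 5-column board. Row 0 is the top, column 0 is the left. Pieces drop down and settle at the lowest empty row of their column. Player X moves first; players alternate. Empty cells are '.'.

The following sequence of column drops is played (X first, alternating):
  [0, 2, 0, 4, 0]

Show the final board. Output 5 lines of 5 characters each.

Answer: .....
.....
X....
X....
X.O.O

Derivation:
Move 1: X drops in col 0, lands at row 4
Move 2: O drops in col 2, lands at row 4
Move 3: X drops in col 0, lands at row 3
Move 4: O drops in col 4, lands at row 4
Move 5: X drops in col 0, lands at row 2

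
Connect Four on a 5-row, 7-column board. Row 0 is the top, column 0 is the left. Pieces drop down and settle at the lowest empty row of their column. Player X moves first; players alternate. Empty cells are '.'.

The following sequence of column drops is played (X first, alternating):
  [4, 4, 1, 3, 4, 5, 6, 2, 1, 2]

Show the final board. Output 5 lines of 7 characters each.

Answer: .......
.......
....X..
.XO.O..
.XOOXOX

Derivation:
Move 1: X drops in col 4, lands at row 4
Move 2: O drops in col 4, lands at row 3
Move 3: X drops in col 1, lands at row 4
Move 4: O drops in col 3, lands at row 4
Move 5: X drops in col 4, lands at row 2
Move 6: O drops in col 5, lands at row 4
Move 7: X drops in col 6, lands at row 4
Move 8: O drops in col 2, lands at row 4
Move 9: X drops in col 1, lands at row 3
Move 10: O drops in col 2, lands at row 3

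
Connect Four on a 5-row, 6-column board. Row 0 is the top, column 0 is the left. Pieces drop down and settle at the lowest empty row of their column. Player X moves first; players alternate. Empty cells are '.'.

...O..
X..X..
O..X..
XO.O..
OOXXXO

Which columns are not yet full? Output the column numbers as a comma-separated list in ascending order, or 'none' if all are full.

col 0: top cell = '.' → open
col 1: top cell = '.' → open
col 2: top cell = '.' → open
col 3: top cell = 'O' → FULL
col 4: top cell = '.' → open
col 5: top cell = '.' → open

Answer: 0,1,2,4,5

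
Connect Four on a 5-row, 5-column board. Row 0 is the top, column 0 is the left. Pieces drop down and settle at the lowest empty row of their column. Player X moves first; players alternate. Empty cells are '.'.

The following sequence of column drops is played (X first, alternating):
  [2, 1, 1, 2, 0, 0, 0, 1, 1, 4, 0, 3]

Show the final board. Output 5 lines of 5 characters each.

Move 1: X drops in col 2, lands at row 4
Move 2: O drops in col 1, lands at row 4
Move 3: X drops in col 1, lands at row 3
Move 4: O drops in col 2, lands at row 3
Move 5: X drops in col 0, lands at row 4
Move 6: O drops in col 0, lands at row 3
Move 7: X drops in col 0, lands at row 2
Move 8: O drops in col 1, lands at row 2
Move 9: X drops in col 1, lands at row 1
Move 10: O drops in col 4, lands at row 4
Move 11: X drops in col 0, lands at row 1
Move 12: O drops in col 3, lands at row 4

Answer: .....
XX...
XO...
OXO..
XOXOO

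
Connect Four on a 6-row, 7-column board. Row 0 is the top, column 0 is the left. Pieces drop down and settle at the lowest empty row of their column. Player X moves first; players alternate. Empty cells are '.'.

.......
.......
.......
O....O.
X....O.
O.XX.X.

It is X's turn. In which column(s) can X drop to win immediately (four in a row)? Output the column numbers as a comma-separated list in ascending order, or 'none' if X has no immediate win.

Answer: 4

Derivation:
col 0: drop X → no win
col 1: drop X → no win
col 2: drop X → no win
col 3: drop X → no win
col 4: drop X → WIN!
col 5: drop X → no win
col 6: drop X → no win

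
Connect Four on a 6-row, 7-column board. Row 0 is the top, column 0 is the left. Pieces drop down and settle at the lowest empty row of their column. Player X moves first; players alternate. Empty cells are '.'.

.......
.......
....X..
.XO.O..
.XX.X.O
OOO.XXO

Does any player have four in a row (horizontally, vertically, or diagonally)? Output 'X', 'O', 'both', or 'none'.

none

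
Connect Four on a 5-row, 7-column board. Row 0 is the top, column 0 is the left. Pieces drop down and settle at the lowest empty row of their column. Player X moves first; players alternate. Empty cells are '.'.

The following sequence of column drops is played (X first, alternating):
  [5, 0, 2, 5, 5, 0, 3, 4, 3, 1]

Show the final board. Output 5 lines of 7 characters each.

Answer: .......
.......
.....X.
O..X.O.
OOXXOX.

Derivation:
Move 1: X drops in col 5, lands at row 4
Move 2: O drops in col 0, lands at row 4
Move 3: X drops in col 2, lands at row 4
Move 4: O drops in col 5, lands at row 3
Move 5: X drops in col 5, lands at row 2
Move 6: O drops in col 0, lands at row 3
Move 7: X drops in col 3, lands at row 4
Move 8: O drops in col 4, lands at row 4
Move 9: X drops in col 3, lands at row 3
Move 10: O drops in col 1, lands at row 4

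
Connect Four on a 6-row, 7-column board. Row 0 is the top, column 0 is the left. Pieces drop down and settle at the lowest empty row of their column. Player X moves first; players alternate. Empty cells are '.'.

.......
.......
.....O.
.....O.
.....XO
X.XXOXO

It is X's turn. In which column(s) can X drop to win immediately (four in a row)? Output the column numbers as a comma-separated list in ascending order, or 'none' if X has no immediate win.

Answer: 1

Derivation:
col 0: drop X → no win
col 1: drop X → WIN!
col 2: drop X → no win
col 3: drop X → no win
col 4: drop X → no win
col 5: drop X → no win
col 6: drop X → no win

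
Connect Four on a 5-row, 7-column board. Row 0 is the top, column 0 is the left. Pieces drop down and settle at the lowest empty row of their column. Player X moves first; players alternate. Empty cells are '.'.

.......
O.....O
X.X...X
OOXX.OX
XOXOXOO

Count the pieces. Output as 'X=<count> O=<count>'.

X=9 O=9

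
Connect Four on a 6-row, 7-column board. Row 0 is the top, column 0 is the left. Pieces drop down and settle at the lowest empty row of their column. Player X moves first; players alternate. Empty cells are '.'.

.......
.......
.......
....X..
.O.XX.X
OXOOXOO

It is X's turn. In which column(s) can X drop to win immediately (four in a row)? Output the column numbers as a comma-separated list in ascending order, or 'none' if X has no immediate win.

col 0: drop X → no win
col 1: drop X → no win
col 2: drop X → no win
col 3: drop X → no win
col 4: drop X → WIN!
col 5: drop X → WIN!
col 6: drop X → no win

Answer: 4,5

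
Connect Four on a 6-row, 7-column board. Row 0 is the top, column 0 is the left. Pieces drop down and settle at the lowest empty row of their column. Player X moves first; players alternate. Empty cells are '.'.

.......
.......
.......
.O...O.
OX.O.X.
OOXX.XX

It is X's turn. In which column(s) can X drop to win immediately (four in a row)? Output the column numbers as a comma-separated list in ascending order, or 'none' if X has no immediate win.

col 0: drop X → no win
col 1: drop X → no win
col 2: drop X → no win
col 3: drop X → no win
col 4: drop X → WIN!
col 5: drop X → no win
col 6: drop X → no win

Answer: 4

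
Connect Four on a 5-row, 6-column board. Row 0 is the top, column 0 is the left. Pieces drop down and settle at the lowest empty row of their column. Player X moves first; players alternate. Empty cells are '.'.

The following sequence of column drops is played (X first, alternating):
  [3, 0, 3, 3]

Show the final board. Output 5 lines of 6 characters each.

Move 1: X drops in col 3, lands at row 4
Move 2: O drops in col 0, lands at row 4
Move 3: X drops in col 3, lands at row 3
Move 4: O drops in col 3, lands at row 2

Answer: ......
......
...O..
...X..
O..X..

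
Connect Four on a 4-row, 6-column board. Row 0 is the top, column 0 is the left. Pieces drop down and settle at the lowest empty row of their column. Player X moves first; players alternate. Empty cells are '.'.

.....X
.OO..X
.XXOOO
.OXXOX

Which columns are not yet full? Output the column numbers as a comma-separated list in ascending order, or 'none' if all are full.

col 0: top cell = '.' → open
col 1: top cell = '.' → open
col 2: top cell = '.' → open
col 3: top cell = '.' → open
col 4: top cell = '.' → open
col 5: top cell = 'X' → FULL

Answer: 0,1,2,3,4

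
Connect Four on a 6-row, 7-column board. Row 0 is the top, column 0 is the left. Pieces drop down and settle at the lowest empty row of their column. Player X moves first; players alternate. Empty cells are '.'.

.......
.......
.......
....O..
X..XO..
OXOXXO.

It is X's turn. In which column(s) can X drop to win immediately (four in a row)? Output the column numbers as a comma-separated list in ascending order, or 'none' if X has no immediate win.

col 0: drop X → no win
col 1: drop X → no win
col 2: drop X → no win
col 3: drop X → no win
col 4: drop X → no win
col 5: drop X → no win
col 6: drop X → no win

Answer: none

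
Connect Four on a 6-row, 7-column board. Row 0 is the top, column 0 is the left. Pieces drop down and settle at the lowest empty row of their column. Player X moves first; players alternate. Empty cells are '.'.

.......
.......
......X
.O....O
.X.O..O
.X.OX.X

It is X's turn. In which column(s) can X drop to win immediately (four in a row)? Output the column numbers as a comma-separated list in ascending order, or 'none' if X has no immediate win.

Answer: none

Derivation:
col 0: drop X → no win
col 1: drop X → no win
col 2: drop X → no win
col 3: drop X → no win
col 4: drop X → no win
col 5: drop X → no win
col 6: drop X → no win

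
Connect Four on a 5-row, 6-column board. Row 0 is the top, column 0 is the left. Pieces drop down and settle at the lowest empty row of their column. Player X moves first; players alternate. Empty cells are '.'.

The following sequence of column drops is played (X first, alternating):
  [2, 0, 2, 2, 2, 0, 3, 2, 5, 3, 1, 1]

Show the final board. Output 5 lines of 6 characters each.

Move 1: X drops in col 2, lands at row 4
Move 2: O drops in col 0, lands at row 4
Move 3: X drops in col 2, lands at row 3
Move 4: O drops in col 2, lands at row 2
Move 5: X drops in col 2, lands at row 1
Move 6: O drops in col 0, lands at row 3
Move 7: X drops in col 3, lands at row 4
Move 8: O drops in col 2, lands at row 0
Move 9: X drops in col 5, lands at row 4
Move 10: O drops in col 3, lands at row 3
Move 11: X drops in col 1, lands at row 4
Move 12: O drops in col 1, lands at row 3

Answer: ..O...
..X...
..O...
OOXO..
OXXX.X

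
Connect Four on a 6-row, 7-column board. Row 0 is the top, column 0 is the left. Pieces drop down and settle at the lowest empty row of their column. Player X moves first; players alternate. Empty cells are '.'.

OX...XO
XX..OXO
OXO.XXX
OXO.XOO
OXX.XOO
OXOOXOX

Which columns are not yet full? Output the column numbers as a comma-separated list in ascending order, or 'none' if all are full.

col 0: top cell = 'O' → FULL
col 1: top cell = 'X' → FULL
col 2: top cell = '.' → open
col 3: top cell = '.' → open
col 4: top cell = '.' → open
col 5: top cell = 'X' → FULL
col 6: top cell = 'O' → FULL

Answer: 2,3,4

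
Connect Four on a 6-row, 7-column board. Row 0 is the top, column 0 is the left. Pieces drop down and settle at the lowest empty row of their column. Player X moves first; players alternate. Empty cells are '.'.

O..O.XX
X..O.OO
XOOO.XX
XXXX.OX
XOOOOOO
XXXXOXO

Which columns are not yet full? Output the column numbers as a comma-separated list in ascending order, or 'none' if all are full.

Answer: 1,2,4

Derivation:
col 0: top cell = 'O' → FULL
col 1: top cell = '.' → open
col 2: top cell = '.' → open
col 3: top cell = 'O' → FULL
col 4: top cell = '.' → open
col 5: top cell = 'X' → FULL
col 6: top cell = 'X' → FULL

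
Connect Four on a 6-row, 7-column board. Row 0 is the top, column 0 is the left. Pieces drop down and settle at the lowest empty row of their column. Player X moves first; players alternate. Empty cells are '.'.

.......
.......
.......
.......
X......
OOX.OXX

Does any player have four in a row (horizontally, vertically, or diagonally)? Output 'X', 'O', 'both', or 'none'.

none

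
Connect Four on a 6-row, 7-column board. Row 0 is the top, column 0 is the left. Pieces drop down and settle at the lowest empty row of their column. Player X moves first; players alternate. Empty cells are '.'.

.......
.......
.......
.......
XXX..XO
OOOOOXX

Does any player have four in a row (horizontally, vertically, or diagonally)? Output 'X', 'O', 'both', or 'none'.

O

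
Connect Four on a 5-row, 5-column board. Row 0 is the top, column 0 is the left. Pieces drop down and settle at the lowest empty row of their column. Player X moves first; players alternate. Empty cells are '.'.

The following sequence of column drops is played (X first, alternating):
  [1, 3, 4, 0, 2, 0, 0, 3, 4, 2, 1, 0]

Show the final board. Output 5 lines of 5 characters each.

Move 1: X drops in col 1, lands at row 4
Move 2: O drops in col 3, lands at row 4
Move 3: X drops in col 4, lands at row 4
Move 4: O drops in col 0, lands at row 4
Move 5: X drops in col 2, lands at row 4
Move 6: O drops in col 0, lands at row 3
Move 7: X drops in col 0, lands at row 2
Move 8: O drops in col 3, lands at row 3
Move 9: X drops in col 4, lands at row 3
Move 10: O drops in col 2, lands at row 3
Move 11: X drops in col 1, lands at row 3
Move 12: O drops in col 0, lands at row 1

Answer: .....
O....
X....
OXOOX
OXXOX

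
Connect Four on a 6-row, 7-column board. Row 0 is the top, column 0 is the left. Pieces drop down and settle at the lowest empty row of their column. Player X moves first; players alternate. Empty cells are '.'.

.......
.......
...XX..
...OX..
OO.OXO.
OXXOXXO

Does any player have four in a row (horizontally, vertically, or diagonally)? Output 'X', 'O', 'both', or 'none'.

X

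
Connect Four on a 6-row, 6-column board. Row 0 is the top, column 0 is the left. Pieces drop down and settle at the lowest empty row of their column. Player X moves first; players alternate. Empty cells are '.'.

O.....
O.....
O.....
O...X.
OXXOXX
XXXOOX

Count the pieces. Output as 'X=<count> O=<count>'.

X=9 O=8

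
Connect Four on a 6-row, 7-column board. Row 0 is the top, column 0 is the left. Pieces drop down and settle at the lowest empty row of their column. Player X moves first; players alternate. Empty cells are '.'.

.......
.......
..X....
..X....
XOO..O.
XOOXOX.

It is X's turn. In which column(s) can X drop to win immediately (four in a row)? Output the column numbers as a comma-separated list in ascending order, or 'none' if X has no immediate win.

Answer: none

Derivation:
col 0: drop X → no win
col 1: drop X → no win
col 2: drop X → no win
col 3: drop X → no win
col 4: drop X → no win
col 5: drop X → no win
col 6: drop X → no win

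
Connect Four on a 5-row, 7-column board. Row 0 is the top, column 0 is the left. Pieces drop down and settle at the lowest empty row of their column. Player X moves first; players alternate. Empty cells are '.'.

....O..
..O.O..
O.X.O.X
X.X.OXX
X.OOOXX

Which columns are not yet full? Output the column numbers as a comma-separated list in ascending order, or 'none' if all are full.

Answer: 0,1,2,3,5,6

Derivation:
col 0: top cell = '.' → open
col 1: top cell = '.' → open
col 2: top cell = '.' → open
col 3: top cell = '.' → open
col 4: top cell = 'O' → FULL
col 5: top cell = '.' → open
col 6: top cell = '.' → open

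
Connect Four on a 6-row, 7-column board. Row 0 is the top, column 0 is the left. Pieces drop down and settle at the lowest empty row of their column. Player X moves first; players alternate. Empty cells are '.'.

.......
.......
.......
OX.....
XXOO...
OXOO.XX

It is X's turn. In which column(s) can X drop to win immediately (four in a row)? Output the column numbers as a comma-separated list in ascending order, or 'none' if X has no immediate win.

Answer: 1

Derivation:
col 0: drop X → no win
col 1: drop X → WIN!
col 2: drop X → no win
col 3: drop X → no win
col 4: drop X → no win
col 5: drop X → no win
col 6: drop X → no win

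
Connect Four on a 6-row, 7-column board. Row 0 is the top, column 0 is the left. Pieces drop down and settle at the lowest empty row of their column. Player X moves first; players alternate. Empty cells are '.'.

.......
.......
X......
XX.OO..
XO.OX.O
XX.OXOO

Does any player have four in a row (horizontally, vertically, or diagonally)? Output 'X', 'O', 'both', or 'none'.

X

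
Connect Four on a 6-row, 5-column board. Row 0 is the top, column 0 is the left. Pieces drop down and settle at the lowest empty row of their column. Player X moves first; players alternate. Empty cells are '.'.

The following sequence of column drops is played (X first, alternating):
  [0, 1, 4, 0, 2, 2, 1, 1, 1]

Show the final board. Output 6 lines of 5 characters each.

Move 1: X drops in col 0, lands at row 5
Move 2: O drops in col 1, lands at row 5
Move 3: X drops in col 4, lands at row 5
Move 4: O drops in col 0, lands at row 4
Move 5: X drops in col 2, lands at row 5
Move 6: O drops in col 2, lands at row 4
Move 7: X drops in col 1, lands at row 4
Move 8: O drops in col 1, lands at row 3
Move 9: X drops in col 1, lands at row 2

Answer: .....
.....
.X...
.O...
OXO..
XOX.X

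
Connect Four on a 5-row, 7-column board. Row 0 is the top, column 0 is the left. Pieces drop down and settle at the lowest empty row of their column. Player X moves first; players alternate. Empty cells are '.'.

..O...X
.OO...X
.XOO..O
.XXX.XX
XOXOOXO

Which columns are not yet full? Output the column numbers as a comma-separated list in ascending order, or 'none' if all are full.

Answer: 0,1,3,4,5

Derivation:
col 0: top cell = '.' → open
col 1: top cell = '.' → open
col 2: top cell = 'O' → FULL
col 3: top cell = '.' → open
col 4: top cell = '.' → open
col 5: top cell = '.' → open
col 6: top cell = 'X' → FULL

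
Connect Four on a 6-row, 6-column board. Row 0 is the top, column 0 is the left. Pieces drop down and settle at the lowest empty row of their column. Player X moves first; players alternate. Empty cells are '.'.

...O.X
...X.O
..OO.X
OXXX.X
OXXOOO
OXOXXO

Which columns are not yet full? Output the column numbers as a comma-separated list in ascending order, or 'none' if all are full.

Answer: 0,1,2,4

Derivation:
col 0: top cell = '.' → open
col 1: top cell = '.' → open
col 2: top cell = '.' → open
col 3: top cell = 'O' → FULL
col 4: top cell = '.' → open
col 5: top cell = 'X' → FULL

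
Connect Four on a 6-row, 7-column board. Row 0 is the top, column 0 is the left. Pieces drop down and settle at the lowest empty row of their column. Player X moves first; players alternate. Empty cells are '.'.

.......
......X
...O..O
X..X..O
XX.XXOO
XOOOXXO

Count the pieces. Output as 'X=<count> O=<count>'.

X=10 O=9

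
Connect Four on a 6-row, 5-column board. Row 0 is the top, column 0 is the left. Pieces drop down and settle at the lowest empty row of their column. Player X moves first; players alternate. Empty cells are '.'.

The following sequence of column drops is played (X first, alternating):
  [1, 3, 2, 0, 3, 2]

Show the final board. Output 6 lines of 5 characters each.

Answer: .....
.....
.....
.....
..OX.
OXXO.

Derivation:
Move 1: X drops in col 1, lands at row 5
Move 2: O drops in col 3, lands at row 5
Move 3: X drops in col 2, lands at row 5
Move 4: O drops in col 0, lands at row 5
Move 5: X drops in col 3, lands at row 4
Move 6: O drops in col 2, lands at row 4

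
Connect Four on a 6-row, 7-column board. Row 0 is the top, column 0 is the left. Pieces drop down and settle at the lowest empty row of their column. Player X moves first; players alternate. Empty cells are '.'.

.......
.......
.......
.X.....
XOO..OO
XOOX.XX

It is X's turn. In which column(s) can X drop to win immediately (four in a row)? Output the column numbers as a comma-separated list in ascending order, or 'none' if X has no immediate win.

Answer: 4

Derivation:
col 0: drop X → no win
col 1: drop X → no win
col 2: drop X → no win
col 3: drop X → no win
col 4: drop X → WIN!
col 5: drop X → no win
col 6: drop X → no win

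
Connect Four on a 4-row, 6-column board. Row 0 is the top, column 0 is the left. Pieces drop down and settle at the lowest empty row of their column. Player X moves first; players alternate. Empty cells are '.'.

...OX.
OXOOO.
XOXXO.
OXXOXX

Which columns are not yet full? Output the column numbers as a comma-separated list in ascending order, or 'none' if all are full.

col 0: top cell = '.' → open
col 1: top cell = '.' → open
col 2: top cell = '.' → open
col 3: top cell = 'O' → FULL
col 4: top cell = 'X' → FULL
col 5: top cell = '.' → open

Answer: 0,1,2,5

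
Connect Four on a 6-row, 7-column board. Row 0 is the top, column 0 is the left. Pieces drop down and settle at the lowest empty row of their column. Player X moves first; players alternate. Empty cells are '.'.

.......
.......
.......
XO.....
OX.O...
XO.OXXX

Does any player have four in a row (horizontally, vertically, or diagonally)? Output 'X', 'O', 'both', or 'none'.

none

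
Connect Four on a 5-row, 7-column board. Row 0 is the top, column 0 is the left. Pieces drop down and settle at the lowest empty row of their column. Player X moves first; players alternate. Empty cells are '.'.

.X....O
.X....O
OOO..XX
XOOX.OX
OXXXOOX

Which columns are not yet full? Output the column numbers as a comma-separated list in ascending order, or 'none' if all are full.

col 0: top cell = '.' → open
col 1: top cell = 'X' → FULL
col 2: top cell = '.' → open
col 3: top cell = '.' → open
col 4: top cell = '.' → open
col 5: top cell = '.' → open
col 6: top cell = 'O' → FULL

Answer: 0,2,3,4,5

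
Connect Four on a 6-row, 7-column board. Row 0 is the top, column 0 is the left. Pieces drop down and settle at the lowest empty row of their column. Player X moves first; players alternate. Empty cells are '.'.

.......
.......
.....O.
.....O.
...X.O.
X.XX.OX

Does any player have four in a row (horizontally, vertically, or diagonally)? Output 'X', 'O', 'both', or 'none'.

O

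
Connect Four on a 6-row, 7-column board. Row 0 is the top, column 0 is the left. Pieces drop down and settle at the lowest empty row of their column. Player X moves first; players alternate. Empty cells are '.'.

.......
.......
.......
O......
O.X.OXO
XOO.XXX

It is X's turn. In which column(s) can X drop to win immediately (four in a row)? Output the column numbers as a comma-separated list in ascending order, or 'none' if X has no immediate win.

col 0: drop X → no win
col 1: drop X → no win
col 2: drop X → no win
col 3: drop X → WIN!
col 4: drop X → no win
col 5: drop X → no win
col 6: drop X → no win

Answer: 3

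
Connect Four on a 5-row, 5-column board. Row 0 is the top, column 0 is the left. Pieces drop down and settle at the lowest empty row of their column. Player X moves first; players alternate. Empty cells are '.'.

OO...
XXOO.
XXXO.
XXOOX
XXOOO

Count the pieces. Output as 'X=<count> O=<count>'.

X=10 O=10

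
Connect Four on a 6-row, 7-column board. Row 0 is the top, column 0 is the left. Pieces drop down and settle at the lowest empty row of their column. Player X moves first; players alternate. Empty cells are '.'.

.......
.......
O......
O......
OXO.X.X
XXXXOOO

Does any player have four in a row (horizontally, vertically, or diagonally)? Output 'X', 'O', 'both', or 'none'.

X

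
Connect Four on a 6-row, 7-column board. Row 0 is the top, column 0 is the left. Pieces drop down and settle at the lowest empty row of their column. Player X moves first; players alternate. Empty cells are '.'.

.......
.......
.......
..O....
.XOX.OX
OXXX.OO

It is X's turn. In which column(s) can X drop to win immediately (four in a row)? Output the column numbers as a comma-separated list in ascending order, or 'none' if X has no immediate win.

col 0: drop X → no win
col 1: drop X → no win
col 2: drop X → no win
col 3: drop X → no win
col 4: drop X → WIN!
col 5: drop X → no win
col 6: drop X → no win

Answer: 4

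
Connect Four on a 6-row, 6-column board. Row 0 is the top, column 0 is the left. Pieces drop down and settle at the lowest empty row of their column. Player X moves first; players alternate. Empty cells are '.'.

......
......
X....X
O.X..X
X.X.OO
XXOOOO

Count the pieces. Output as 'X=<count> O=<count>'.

X=8 O=7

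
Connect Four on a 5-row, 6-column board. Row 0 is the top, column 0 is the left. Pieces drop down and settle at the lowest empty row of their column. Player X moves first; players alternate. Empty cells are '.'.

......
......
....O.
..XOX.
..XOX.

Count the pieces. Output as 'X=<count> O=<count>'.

X=4 O=3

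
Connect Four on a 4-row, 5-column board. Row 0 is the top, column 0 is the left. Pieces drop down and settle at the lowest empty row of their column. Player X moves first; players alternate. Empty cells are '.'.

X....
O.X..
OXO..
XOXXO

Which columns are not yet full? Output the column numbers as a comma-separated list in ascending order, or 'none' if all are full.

Answer: 1,2,3,4

Derivation:
col 0: top cell = 'X' → FULL
col 1: top cell = '.' → open
col 2: top cell = '.' → open
col 3: top cell = '.' → open
col 4: top cell = '.' → open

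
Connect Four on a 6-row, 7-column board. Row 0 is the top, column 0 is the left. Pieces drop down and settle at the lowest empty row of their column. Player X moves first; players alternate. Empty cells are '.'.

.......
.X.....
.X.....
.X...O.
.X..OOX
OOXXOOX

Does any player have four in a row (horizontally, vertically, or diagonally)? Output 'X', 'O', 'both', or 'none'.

X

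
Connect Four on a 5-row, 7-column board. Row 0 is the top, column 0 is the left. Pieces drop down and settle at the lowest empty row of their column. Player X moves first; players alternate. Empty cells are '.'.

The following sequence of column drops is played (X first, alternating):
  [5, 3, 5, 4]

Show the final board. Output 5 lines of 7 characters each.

Move 1: X drops in col 5, lands at row 4
Move 2: O drops in col 3, lands at row 4
Move 3: X drops in col 5, lands at row 3
Move 4: O drops in col 4, lands at row 4

Answer: .......
.......
.......
.....X.
...OOX.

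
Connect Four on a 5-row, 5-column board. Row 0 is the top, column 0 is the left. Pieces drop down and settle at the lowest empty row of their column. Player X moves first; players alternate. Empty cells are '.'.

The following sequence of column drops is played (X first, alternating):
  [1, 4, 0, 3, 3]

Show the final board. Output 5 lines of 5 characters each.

Move 1: X drops in col 1, lands at row 4
Move 2: O drops in col 4, lands at row 4
Move 3: X drops in col 0, lands at row 4
Move 4: O drops in col 3, lands at row 4
Move 5: X drops in col 3, lands at row 3

Answer: .....
.....
.....
...X.
XX.OO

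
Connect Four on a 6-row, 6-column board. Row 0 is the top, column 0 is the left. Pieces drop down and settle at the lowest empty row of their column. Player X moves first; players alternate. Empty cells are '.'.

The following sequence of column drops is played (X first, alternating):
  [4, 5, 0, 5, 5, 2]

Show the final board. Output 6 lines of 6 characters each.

Answer: ......
......
......
.....X
.....O
X.O.XO

Derivation:
Move 1: X drops in col 4, lands at row 5
Move 2: O drops in col 5, lands at row 5
Move 3: X drops in col 0, lands at row 5
Move 4: O drops in col 5, lands at row 4
Move 5: X drops in col 5, lands at row 3
Move 6: O drops in col 2, lands at row 5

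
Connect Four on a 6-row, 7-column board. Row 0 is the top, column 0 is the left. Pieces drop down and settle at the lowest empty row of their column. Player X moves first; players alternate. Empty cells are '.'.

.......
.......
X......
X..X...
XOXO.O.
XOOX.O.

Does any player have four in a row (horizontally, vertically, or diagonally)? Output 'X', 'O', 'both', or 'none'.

X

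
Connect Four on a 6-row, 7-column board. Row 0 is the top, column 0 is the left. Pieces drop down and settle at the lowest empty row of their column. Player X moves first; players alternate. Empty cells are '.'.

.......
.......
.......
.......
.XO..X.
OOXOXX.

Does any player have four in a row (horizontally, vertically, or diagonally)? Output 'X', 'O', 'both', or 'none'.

none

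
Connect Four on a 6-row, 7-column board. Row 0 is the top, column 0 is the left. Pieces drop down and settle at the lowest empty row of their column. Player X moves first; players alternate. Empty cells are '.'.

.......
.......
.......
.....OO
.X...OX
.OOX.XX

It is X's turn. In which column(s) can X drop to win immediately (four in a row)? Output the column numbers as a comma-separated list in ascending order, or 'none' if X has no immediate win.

Answer: 4

Derivation:
col 0: drop X → no win
col 1: drop X → no win
col 2: drop X → no win
col 3: drop X → no win
col 4: drop X → WIN!
col 5: drop X → no win
col 6: drop X → no win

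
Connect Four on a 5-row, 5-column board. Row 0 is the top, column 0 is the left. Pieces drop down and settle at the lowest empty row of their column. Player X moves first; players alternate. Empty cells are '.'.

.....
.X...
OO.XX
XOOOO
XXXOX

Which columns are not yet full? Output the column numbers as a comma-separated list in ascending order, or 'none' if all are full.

col 0: top cell = '.' → open
col 1: top cell = '.' → open
col 2: top cell = '.' → open
col 3: top cell = '.' → open
col 4: top cell = '.' → open

Answer: 0,1,2,3,4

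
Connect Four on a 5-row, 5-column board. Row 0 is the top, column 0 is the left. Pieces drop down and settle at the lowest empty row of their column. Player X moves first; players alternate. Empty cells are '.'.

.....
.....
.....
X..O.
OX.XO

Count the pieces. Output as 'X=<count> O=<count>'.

X=3 O=3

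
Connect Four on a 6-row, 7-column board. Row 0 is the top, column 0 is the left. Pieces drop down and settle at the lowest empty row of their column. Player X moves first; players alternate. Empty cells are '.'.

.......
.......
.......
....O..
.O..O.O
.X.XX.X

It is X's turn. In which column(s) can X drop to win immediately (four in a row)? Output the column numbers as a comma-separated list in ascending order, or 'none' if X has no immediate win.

col 0: drop X → no win
col 1: drop X → no win
col 2: drop X → WIN!
col 3: drop X → no win
col 4: drop X → no win
col 5: drop X → WIN!
col 6: drop X → no win

Answer: 2,5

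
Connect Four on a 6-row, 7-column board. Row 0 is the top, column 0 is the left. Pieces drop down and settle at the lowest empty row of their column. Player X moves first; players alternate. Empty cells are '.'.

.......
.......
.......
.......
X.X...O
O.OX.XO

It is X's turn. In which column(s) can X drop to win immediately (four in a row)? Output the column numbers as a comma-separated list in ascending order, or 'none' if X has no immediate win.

col 0: drop X → no win
col 1: drop X → no win
col 2: drop X → no win
col 3: drop X → no win
col 4: drop X → no win
col 5: drop X → no win
col 6: drop X → no win

Answer: none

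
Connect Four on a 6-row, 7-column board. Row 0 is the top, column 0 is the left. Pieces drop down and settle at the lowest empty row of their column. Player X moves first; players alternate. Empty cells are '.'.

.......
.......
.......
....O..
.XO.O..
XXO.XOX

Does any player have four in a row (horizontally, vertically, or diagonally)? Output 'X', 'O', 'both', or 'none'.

none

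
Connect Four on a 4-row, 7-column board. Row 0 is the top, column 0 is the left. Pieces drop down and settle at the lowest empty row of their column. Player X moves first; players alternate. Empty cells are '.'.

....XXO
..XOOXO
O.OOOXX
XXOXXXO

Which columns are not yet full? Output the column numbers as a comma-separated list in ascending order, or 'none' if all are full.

col 0: top cell = '.' → open
col 1: top cell = '.' → open
col 2: top cell = '.' → open
col 3: top cell = '.' → open
col 4: top cell = 'X' → FULL
col 5: top cell = 'X' → FULL
col 6: top cell = 'O' → FULL

Answer: 0,1,2,3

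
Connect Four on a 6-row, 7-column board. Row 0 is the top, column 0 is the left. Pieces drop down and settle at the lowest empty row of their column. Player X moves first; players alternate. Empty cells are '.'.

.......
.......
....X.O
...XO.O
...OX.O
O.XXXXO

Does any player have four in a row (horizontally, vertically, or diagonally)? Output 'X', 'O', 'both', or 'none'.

both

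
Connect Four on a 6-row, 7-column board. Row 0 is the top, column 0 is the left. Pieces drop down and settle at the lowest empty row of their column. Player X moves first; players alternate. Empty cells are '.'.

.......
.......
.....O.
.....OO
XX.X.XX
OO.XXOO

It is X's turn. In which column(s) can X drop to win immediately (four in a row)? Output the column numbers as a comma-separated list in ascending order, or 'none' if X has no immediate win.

col 0: drop X → no win
col 1: drop X → no win
col 2: drop X → no win
col 3: drop X → no win
col 4: drop X → WIN!
col 5: drop X → no win
col 6: drop X → no win

Answer: 4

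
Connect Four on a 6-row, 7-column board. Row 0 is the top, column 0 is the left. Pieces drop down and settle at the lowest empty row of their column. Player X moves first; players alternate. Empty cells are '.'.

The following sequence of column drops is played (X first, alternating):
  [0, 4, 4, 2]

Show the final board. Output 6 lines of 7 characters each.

Answer: .......
.......
.......
.......
....X..
X.O.O..

Derivation:
Move 1: X drops in col 0, lands at row 5
Move 2: O drops in col 4, lands at row 5
Move 3: X drops in col 4, lands at row 4
Move 4: O drops in col 2, lands at row 5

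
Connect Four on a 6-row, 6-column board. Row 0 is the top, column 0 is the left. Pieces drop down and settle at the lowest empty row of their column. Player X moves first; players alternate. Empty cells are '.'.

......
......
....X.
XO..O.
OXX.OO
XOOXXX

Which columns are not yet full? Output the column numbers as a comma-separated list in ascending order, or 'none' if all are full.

Answer: 0,1,2,3,4,5

Derivation:
col 0: top cell = '.' → open
col 1: top cell = '.' → open
col 2: top cell = '.' → open
col 3: top cell = '.' → open
col 4: top cell = '.' → open
col 5: top cell = '.' → open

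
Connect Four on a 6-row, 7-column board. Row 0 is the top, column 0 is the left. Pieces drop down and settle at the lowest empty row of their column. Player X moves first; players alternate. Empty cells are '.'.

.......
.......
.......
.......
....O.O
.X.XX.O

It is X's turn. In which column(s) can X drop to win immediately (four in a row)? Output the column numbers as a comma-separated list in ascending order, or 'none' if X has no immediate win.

Answer: 2

Derivation:
col 0: drop X → no win
col 1: drop X → no win
col 2: drop X → WIN!
col 3: drop X → no win
col 4: drop X → no win
col 5: drop X → no win
col 6: drop X → no win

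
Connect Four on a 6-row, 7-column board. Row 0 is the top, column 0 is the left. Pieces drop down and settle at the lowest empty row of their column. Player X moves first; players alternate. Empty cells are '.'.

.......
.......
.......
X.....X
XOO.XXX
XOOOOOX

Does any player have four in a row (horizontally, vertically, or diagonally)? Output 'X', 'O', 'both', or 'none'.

O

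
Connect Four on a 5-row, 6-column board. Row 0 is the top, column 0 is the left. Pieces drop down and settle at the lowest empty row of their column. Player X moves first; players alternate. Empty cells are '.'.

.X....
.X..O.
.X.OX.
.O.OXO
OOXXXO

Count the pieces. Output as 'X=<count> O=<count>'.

X=8 O=8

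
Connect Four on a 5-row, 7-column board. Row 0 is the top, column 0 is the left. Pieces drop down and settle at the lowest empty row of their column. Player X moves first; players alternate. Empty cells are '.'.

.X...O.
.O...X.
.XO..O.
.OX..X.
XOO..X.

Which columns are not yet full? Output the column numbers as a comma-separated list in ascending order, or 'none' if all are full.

Answer: 0,2,3,4,6

Derivation:
col 0: top cell = '.' → open
col 1: top cell = 'X' → FULL
col 2: top cell = '.' → open
col 3: top cell = '.' → open
col 4: top cell = '.' → open
col 5: top cell = 'O' → FULL
col 6: top cell = '.' → open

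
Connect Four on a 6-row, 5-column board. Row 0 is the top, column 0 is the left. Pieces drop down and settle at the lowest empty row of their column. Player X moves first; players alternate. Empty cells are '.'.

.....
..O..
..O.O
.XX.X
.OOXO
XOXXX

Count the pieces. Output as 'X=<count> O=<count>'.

X=8 O=7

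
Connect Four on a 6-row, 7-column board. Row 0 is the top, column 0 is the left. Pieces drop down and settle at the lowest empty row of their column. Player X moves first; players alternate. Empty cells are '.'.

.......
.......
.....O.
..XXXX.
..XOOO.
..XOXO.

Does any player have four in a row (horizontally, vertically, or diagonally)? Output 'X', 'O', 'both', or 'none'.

X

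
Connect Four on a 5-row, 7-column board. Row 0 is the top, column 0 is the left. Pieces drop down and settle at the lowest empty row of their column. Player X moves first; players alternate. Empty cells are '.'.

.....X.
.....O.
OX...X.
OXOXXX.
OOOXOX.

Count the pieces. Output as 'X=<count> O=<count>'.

X=9 O=8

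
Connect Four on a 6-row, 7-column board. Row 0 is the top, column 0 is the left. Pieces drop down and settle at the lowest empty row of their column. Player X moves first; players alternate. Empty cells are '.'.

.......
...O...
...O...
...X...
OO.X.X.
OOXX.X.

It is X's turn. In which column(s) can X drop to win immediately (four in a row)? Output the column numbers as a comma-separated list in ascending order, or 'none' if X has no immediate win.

Answer: 4

Derivation:
col 0: drop X → no win
col 1: drop X → no win
col 2: drop X → no win
col 3: drop X → no win
col 4: drop X → WIN!
col 5: drop X → no win
col 6: drop X → no win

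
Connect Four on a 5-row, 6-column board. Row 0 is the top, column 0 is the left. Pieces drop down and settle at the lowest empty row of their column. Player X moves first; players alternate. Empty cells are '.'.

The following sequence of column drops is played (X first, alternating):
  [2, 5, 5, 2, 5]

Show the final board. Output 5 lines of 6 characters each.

Move 1: X drops in col 2, lands at row 4
Move 2: O drops in col 5, lands at row 4
Move 3: X drops in col 5, lands at row 3
Move 4: O drops in col 2, lands at row 3
Move 5: X drops in col 5, lands at row 2

Answer: ......
......
.....X
..O..X
..X..O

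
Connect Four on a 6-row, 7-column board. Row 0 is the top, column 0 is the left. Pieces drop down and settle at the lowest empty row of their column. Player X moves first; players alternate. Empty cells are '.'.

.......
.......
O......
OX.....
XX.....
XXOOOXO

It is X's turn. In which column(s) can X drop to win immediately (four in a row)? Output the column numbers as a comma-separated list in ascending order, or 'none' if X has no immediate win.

col 0: drop X → no win
col 1: drop X → WIN!
col 2: drop X → no win
col 3: drop X → no win
col 4: drop X → no win
col 5: drop X → no win
col 6: drop X → no win

Answer: 1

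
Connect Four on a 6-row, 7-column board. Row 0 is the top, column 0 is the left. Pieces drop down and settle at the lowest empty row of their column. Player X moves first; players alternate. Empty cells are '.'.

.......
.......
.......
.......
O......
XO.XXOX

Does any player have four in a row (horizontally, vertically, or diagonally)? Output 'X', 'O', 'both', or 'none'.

none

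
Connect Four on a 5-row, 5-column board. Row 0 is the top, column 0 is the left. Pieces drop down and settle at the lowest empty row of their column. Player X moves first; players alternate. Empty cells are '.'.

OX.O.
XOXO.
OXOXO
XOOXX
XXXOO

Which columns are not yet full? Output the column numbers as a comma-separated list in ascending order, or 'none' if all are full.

Answer: 2,4

Derivation:
col 0: top cell = 'O' → FULL
col 1: top cell = 'X' → FULL
col 2: top cell = '.' → open
col 3: top cell = 'O' → FULL
col 4: top cell = '.' → open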